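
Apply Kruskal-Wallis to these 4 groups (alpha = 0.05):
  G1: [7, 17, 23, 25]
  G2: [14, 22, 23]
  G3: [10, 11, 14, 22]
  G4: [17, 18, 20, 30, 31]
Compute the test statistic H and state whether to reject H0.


Step 1: Combine all N = 16 observations and assign midranks.
sorted (value, group, rank): (7,G1,1), (10,G3,2), (11,G3,3), (14,G2,4.5), (14,G3,4.5), (17,G1,6.5), (17,G4,6.5), (18,G4,8), (20,G4,9), (22,G2,10.5), (22,G3,10.5), (23,G1,12.5), (23,G2,12.5), (25,G1,14), (30,G4,15), (31,G4,16)
Step 2: Sum ranks within each group.
R_1 = 34 (n_1 = 4)
R_2 = 27.5 (n_2 = 3)
R_3 = 20 (n_3 = 4)
R_4 = 54.5 (n_4 = 5)
Step 3: H = 12/(N(N+1)) * sum(R_i^2/n_i) - 3(N+1)
     = 12/(16*17) * (34^2/4 + 27.5^2/3 + 20^2/4 + 54.5^2/5) - 3*17
     = 0.044118 * 1235.13 - 51
     = 3.491176.
Step 4: Ties present; correction factor C = 1 - 24/(16^3 - 16) = 0.994118. Corrected H = 3.491176 / 0.994118 = 3.511834.
Step 5: Under H0, H ~ chi^2(3); p-value = 0.319230.
Step 6: alpha = 0.05. fail to reject H0.

H = 3.5118, df = 3, p = 0.319230, fail to reject H0.


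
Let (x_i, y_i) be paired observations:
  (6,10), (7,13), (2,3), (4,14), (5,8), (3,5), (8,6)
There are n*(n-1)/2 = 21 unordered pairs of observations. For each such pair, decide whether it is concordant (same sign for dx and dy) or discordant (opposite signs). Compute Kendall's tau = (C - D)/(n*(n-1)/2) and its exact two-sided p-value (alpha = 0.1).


Step 1: Enumerate the 21 unordered pairs (i,j) with i<j and classify each by sign(x_j-x_i) * sign(y_j-y_i).
  (1,2):dx=+1,dy=+3->C; (1,3):dx=-4,dy=-7->C; (1,4):dx=-2,dy=+4->D; (1,5):dx=-1,dy=-2->C
  (1,6):dx=-3,dy=-5->C; (1,7):dx=+2,dy=-4->D; (2,3):dx=-5,dy=-10->C; (2,4):dx=-3,dy=+1->D
  (2,5):dx=-2,dy=-5->C; (2,6):dx=-4,dy=-8->C; (2,7):dx=+1,dy=-7->D; (3,4):dx=+2,dy=+11->C
  (3,5):dx=+3,dy=+5->C; (3,6):dx=+1,dy=+2->C; (3,7):dx=+6,dy=+3->C; (4,5):dx=+1,dy=-6->D
  (4,6):dx=-1,dy=-9->C; (4,7):dx=+4,dy=-8->D; (5,6):dx=-2,dy=-3->C; (5,7):dx=+3,dy=-2->D
  (6,7):dx=+5,dy=+1->C
Step 2: C = 14, D = 7, total pairs = 21.
Step 3: tau = (C - D)/(n(n-1)/2) = (14 - 7)/21 = 0.333333.
Step 4: Exact two-sided p-value (enumerate n! = 5040 permutations of y under H0): p = 0.381349.
Step 5: alpha = 0.1. fail to reject H0.

tau_b = 0.3333 (C=14, D=7), p = 0.381349, fail to reject H0.


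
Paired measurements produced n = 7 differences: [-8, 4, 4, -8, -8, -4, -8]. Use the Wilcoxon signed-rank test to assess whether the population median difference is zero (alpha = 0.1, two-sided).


Step 1: Drop any zero differences (none here) and take |d_i|.
|d| = [8, 4, 4, 8, 8, 4, 8]
Step 2: Midrank |d_i| (ties get averaged ranks).
ranks: |8|->5.5, |4|->2, |4|->2, |8|->5.5, |8|->5.5, |4|->2, |8|->5.5
Step 3: Attach original signs; sum ranks with positive sign and with negative sign.
W+ = 2 + 2 = 4
W- = 5.5 + 5.5 + 5.5 + 2 + 5.5 = 24
(Check: W+ + W- = 28 should equal n(n+1)/2 = 28.)
Step 4: Test statistic W = min(W+, W-) = 4.
Step 5: Ties in |d|, so use the tie-corrected normal approximation.
        E[W] = n(n+1)/4 = 7*8/4 = 14.
        Tie groups: |d|=4 (t=3), |d|=8 (t=4); sum(t^3 - t) = 84.
        Var[W] = n(n+1)(2n+1)/24 - sum(t^3-t)/48 = 840/24 - 84/48 = 33.25.
        z = (W - E[W]) / sqrt(Var[W]) = (4 - 14) / 5.7663 = -1.7342.
        Two-sided p = 2*Phi(z) = 0.082879.
Step 6: alpha = 0.1. reject H0.

W+ = 4, W- = 24, W = min = 4, p = 0.082879, reject H0.


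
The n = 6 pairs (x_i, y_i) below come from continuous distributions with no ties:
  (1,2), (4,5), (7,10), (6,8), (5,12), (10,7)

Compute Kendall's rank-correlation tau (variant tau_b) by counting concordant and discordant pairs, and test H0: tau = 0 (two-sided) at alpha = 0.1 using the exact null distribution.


Step 1: Enumerate the 15 unordered pairs (i,j) with i<j and classify each by sign(x_j-x_i) * sign(y_j-y_i).
  (1,2):dx=+3,dy=+3->C; (1,3):dx=+6,dy=+8->C; (1,4):dx=+5,dy=+6->C; (1,5):dx=+4,dy=+10->C
  (1,6):dx=+9,dy=+5->C; (2,3):dx=+3,dy=+5->C; (2,4):dx=+2,dy=+3->C; (2,5):dx=+1,dy=+7->C
  (2,6):dx=+6,dy=+2->C; (3,4):dx=-1,dy=-2->C; (3,5):dx=-2,dy=+2->D; (3,6):dx=+3,dy=-3->D
  (4,5):dx=-1,dy=+4->D; (4,6):dx=+4,dy=-1->D; (5,6):dx=+5,dy=-5->D
Step 2: C = 10, D = 5, total pairs = 15.
Step 3: tau = (C - D)/(n(n-1)/2) = (10 - 5)/15 = 0.333333.
Step 4: Exact two-sided p-value (enumerate n! = 720 permutations of y under H0): p = 0.469444.
Step 5: alpha = 0.1. fail to reject H0.

tau_b = 0.3333 (C=10, D=5), p = 0.469444, fail to reject H0.


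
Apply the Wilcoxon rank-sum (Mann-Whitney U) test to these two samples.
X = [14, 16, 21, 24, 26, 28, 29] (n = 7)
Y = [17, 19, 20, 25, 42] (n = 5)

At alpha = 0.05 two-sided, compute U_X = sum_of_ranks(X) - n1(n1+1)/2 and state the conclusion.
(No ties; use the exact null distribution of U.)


Step 1: Combine and sort all 12 observations; assign midranks.
sorted (value, group): (14,X), (16,X), (17,Y), (19,Y), (20,Y), (21,X), (24,X), (25,Y), (26,X), (28,X), (29,X), (42,Y)
ranks: 14->1, 16->2, 17->3, 19->4, 20->5, 21->6, 24->7, 25->8, 26->9, 28->10, 29->11, 42->12
Step 2: Rank sum for X: R1 = 1 + 2 + 6 + 7 + 9 + 10 + 11 = 46.
Step 3: U_X = R1 - n1(n1+1)/2 = 46 - 7*8/2 = 46 - 28 = 18.
       U_Y = n1*n2 - U_X = 35 - 18 = 17.
Step 4: No ties, so the exact null distribution of U (based on enumerating the C(12,7) = 792 equally likely rank assignments) gives the two-sided p-value.
Step 5: p-value = 1.000000; compare to alpha = 0.05. fail to reject H0.

U_X = 18, p = 1.000000, fail to reject H0 at alpha = 0.05.


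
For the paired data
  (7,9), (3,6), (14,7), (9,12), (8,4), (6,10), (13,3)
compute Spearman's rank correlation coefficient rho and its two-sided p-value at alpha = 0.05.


Step 1: Rank x and y separately (midranks; no ties here).
rank(x): 7->3, 3->1, 14->7, 9->5, 8->4, 6->2, 13->6
rank(y): 9->5, 6->3, 7->4, 12->7, 4->2, 10->6, 3->1
Step 2: d_i = R_x(i) - R_y(i); compute d_i^2.
  (3-5)^2=4, (1-3)^2=4, (7-4)^2=9, (5-7)^2=4, (4-2)^2=4, (2-6)^2=16, (6-1)^2=25
sum(d^2) = 66.
Step 3: rho = 1 - 6*66 / (7*(7^2 - 1)) = 1 - 396/336 = -0.178571.
Step 4: Under H0, t = rho * sqrt((n-2)/(1-rho^2)) = -0.4058 ~ t(5).
Step 5: Two-sided p-value from the t-distribution with 5 df = 0.701658.
Step 6: alpha = 0.05. fail to reject H0.

rho = -0.1786, p = 0.701658, fail to reject H0 at alpha = 0.05.


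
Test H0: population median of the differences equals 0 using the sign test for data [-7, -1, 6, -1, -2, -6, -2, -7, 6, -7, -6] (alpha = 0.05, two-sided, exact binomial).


Step 1: Discard zero differences. Original n = 11; n_eff = number of nonzero differences = 11.
Nonzero differences (with sign): -7, -1, +6, -1, -2, -6, -2, -7, +6, -7, -6
Step 2: Count signs: positive = 2, negative = 9.
Step 3: Under H0: P(positive) = 0.5, so the number of positives S ~ Bin(11, 0.5).
Step 4: Two-sided exact p-value = sum of Bin(11,0.5) probabilities at or below the observed probability = 0.065430.
Step 5: alpha = 0.05. fail to reject H0.

n_eff = 11, pos = 2, neg = 9, p = 0.065430, fail to reject H0.


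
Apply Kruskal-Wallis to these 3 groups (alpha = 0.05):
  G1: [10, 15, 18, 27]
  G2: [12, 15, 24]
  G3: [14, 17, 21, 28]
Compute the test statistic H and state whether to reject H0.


Step 1: Combine all N = 11 observations and assign midranks.
sorted (value, group, rank): (10,G1,1), (12,G2,2), (14,G3,3), (15,G1,4.5), (15,G2,4.5), (17,G3,6), (18,G1,7), (21,G3,8), (24,G2,9), (27,G1,10), (28,G3,11)
Step 2: Sum ranks within each group.
R_1 = 22.5 (n_1 = 4)
R_2 = 15.5 (n_2 = 3)
R_3 = 28 (n_3 = 4)
Step 3: H = 12/(N(N+1)) * sum(R_i^2/n_i) - 3(N+1)
     = 12/(11*12) * (22.5^2/4 + 15.5^2/3 + 28^2/4) - 3*12
     = 0.090909 * 402.646 - 36
     = 0.604167.
Step 4: Ties present; correction factor C = 1 - 6/(11^3 - 11) = 0.995455. Corrected H = 0.604167 / 0.995455 = 0.606925.
Step 5: Under H0, H ~ chi^2(2); p-value = 0.738257.
Step 6: alpha = 0.05. fail to reject H0.

H = 0.6069, df = 2, p = 0.738257, fail to reject H0.


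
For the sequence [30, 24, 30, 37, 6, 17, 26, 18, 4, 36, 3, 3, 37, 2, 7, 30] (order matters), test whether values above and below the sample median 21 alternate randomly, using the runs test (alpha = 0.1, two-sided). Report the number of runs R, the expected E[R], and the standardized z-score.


Step 1: Compute median = 21; label A = above, B = below.
Labels in order: AAAABBABBABBABBA  (n_A = 8, n_B = 8)
Step 2: Count runs R = 9.
Step 3: Under H0 (random ordering), E[R] = 2*n_A*n_B/(n_A+n_B) + 1 = 2*8*8/16 + 1 = 9.0000.
        Var[R] = 2*n_A*n_B*(2*n_A*n_B - n_A - n_B) / ((n_A+n_B)^2 * (n_A+n_B-1)) = 14336/3840 = 3.7333.
        SD[R] = 1.9322.
Step 4: R = E[R], so z = 0 with no continuity correction.
Step 5: Two-sided p-value via normal approximation = 2*(1 - Phi(|z|)) = 1.000000.
Step 6: alpha = 0.1. fail to reject H0.

R = 9, z = 0.0000, p = 1.000000, fail to reject H0.


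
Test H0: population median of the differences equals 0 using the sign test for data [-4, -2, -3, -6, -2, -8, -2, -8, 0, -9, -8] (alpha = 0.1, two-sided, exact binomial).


Step 1: Discard zero differences. Original n = 11; n_eff = number of nonzero differences = 10.
Nonzero differences (with sign): -4, -2, -3, -6, -2, -8, -2, -8, -9, -8
Step 2: Count signs: positive = 0, negative = 10.
Step 3: Under H0: P(positive) = 0.5, so the number of positives S ~ Bin(10, 0.5).
Step 4: Two-sided exact p-value = sum of Bin(10,0.5) probabilities at or below the observed probability = 0.001953.
Step 5: alpha = 0.1. reject H0.

n_eff = 10, pos = 0, neg = 10, p = 0.001953, reject H0.


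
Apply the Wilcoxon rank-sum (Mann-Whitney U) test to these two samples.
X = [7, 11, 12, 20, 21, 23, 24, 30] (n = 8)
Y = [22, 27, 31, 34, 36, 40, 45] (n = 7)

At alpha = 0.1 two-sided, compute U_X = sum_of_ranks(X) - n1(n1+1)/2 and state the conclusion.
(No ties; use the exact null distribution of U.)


Step 1: Combine and sort all 15 observations; assign midranks.
sorted (value, group): (7,X), (11,X), (12,X), (20,X), (21,X), (22,Y), (23,X), (24,X), (27,Y), (30,X), (31,Y), (34,Y), (36,Y), (40,Y), (45,Y)
ranks: 7->1, 11->2, 12->3, 20->4, 21->5, 22->6, 23->7, 24->8, 27->9, 30->10, 31->11, 34->12, 36->13, 40->14, 45->15
Step 2: Rank sum for X: R1 = 1 + 2 + 3 + 4 + 5 + 7 + 8 + 10 = 40.
Step 3: U_X = R1 - n1(n1+1)/2 = 40 - 8*9/2 = 40 - 36 = 4.
       U_Y = n1*n2 - U_X = 56 - 4 = 52.
Step 4: No ties, so the exact null distribution of U (based on enumerating the C(15,8) = 6435 equally likely rank assignments) gives the two-sided p-value.
Step 5: p-value = 0.003730; compare to alpha = 0.1. reject H0.

U_X = 4, p = 0.003730, reject H0 at alpha = 0.1.


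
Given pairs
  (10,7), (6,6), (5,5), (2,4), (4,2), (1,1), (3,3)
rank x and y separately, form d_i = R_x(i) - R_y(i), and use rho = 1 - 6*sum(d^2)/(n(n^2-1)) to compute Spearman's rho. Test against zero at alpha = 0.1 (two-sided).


Step 1: Rank x and y separately (midranks; no ties here).
rank(x): 10->7, 6->6, 5->5, 2->2, 4->4, 1->1, 3->3
rank(y): 7->7, 6->6, 5->5, 4->4, 2->2, 1->1, 3->3
Step 2: d_i = R_x(i) - R_y(i); compute d_i^2.
  (7-7)^2=0, (6-6)^2=0, (5-5)^2=0, (2-4)^2=4, (4-2)^2=4, (1-1)^2=0, (3-3)^2=0
sum(d^2) = 8.
Step 3: rho = 1 - 6*8 / (7*(7^2 - 1)) = 1 - 48/336 = 0.857143.
Step 4: Under H0, t = rho * sqrt((n-2)/(1-rho^2)) = 3.7210 ~ t(5).
Step 5: Two-sided p-value from the t-distribution with 5 df = 0.013697.
Step 6: alpha = 0.1. reject H0.

rho = 0.8571, p = 0.013697, reject H0 at alpha = 0.1.


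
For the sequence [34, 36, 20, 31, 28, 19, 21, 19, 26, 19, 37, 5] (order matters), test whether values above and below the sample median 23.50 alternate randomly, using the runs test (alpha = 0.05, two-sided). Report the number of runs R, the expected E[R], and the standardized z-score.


Step 1: Compute median = 23.50; label A = above, B = below.
Labels in order: AABAABBBABAB  (n_A = 6, n_B = 6)
Step 2: Count runs R = 8.
Step 3: Under H0 (random ordering), E[R] = 2*n_A*n_B/(n_A+n_B) + 1 = 2*6*6/12 + 1 = 7.0000.
        Var[R] = 2*n_A*n_B*(2*n_A*n_B - n_A - n_B) / ((n_A+n_B)^2 * (n_A+n_B-1)) = 4320/1584 = 2.7273.
        SD[R] = 1.6514.
Step 4: Continuity-corrected z = (R - 0.5 - E[R]) / SD[R] = (8 - 0.5 - 7.0000) / 1.6514 = 0.3028.
Step 5: Two-sided p-value via normal approximation = 2*(1 - Phi(|z|)) = 0.762069.
Step 6: alpha = 0.05. fail to reject H0.

R = 8, z = 0.3028, p = 0.762069, fail to reject H0.


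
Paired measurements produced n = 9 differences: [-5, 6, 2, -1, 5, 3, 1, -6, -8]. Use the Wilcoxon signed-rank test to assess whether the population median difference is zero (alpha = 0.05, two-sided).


Step 1: Drop any zero differences (none here) and take |d_i|.
|d| = [5, 6, 2, 1, 5, 3, 1, 6, 8]
Step 2: Midrank |d_i| (ties get averaged ranks).
ranks: |5|->5.5, |6|->7.5, |2|->3, |1|->1.5, |5|->5.5, |3|->4, |1|->1.5, |6|->7.5, |8|->9
Step 3: Attach original signs; sum ranks with positive sign and with negative sign.
W+ = 7.5 + 3 + 5.5 + 4 + 1.5 = 21.5
W- = 5.5 + 1.5 + 7.5 + 9 = 23.5
(Check: W+ + W- = 45 should equal n(n+1)/2 = 45.)
Step 4: Test statistic W = min(W+, W-) = 21.5.
Step 5: Ties in |d|, so use the tie-corrected normal approximation.
        E[W] = n(n+1)/4 = 9*10/4 = 22.5.
        Tie groups: |d|=1 (t=2), |d|=5 (t=2), |d|=6 (t=2); sum(t^3 - t) = 18.
        Var[W] = n(n+1)(2n+1)/24 - sum(t^3-t)/48 = 1710/24 - 18/48 = 70.875.
        z = (W - E[W]) / sqrt(Var[W]) = (21.5 - 22.5) / 8.4187 = -0.1188.
        Two-sided p = 2*Phi(z) = 0.905447.
Step 6: alpha = 0.05. fail to reject H0.

W+ = 21.5, W- = 23.5, W = min = 21.5, p = 0.905447, fail to reject H0.


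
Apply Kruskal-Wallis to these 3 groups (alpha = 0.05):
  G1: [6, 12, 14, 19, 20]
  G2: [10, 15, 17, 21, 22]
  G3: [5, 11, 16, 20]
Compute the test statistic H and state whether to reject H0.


Step 1: Combine all N = 14 observations and assign midranks.
sorted (value, group, rank): (5,G3,1), (6,G1,2), (10,G2,3), (11,G3,4), (12,G1,5), (14,G1,6), (15,G2,7), (16,G3,8), (17,G2,9), (19,G1,10), (20,G1,11.5), (20,G3,11.5), (21,G2,13), (22,G2,14)
Step 2: Sum ranks within each group.
R_1 = 34.5 (n_1 = 5)
R_2 = 46 (n_2 = 5)
R_3 = 24.5 (n_3 = 4)
Step 3: H = 12/(N(N+1)) * sum(R_i^2/n_i) - 3(N+1)
     = 12/(14*15) * (34.5^2/5 + 46^2/5 + 24.5^2/4) - 3*15
     = 0.057143 * 811.312 - 45
     = 1.360714.
Step 4: Ties present; correction factor C = 1 - 6/(14^3 - 14) = 0.997802. Corrected H = 1.360714 / 0.997802 = 1.363711.
Step 5: Under H0, H ~ chi^2(2); p-value = 0.505678.
Step 6: alpha = 0.05. fail to reject H0.

H = 1.3637, df = 2, p = 0.505678, fail to reject H0.


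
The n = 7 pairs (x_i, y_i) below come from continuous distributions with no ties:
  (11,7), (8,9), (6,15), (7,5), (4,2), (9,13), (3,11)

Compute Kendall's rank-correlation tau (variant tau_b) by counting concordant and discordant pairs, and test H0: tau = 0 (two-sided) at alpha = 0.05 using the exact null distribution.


Step 1: Enumerate the 21 unordered pairs (i,j) with i<j and classify each by sign(x_j-x_i) * sign(y_j-y_i).
  (1,2):dx=-3,dy=+2->D; (1,3):dx=-5,dy=+8->D; (1,4):dx=-4,dy=-2->C; (1,5):dx=-7,dy=-5->C
  (1,6):dx=-2,dy=+6->D; (1,7):dx=-8,dy=+4->D; (2,3):dx=-2,dy=+6->D; (2,4):dx=-1,dy=-4->C
  (2,5):dx=-4,dy=-7->C; (2,6):dx=+1,dy=+4->C; (2,7):dx=-5,dy=+2->D; (3,4):dx=+1,dy=-10->D
  (3,5):dx=-2,dy=-13->C; (3,6):dx=+3,dy=-2->D; (3,7):dx=-3,dy=-4->C; (4,5):dx=-3,dy=-3->C
  (4,6):dx=+2,dy=+8->C; (4,7):dx=-4,dy=+6->D; (5,6):dx=+5,dy=+11->C; (5,7):dx=-1,dy=+9->D
  (6,7):dx=-6,dy=-2->C
Step 2: C = 11, D = 10, total pairs = 21.
Step 3: tau = (C - D)/(n(n-1)/2) = (11 - 10)/21 = 0.047619.
Step 4: Exact two-sided p-value (enumerate n! = 5040 permutations of y under H0): p = 1.000000.
Step 5: alpha = 0.05. fail to reject H0.

tau_b = 0.0476 (C=11, D=10), p = 1.000000, fail to reject H0.


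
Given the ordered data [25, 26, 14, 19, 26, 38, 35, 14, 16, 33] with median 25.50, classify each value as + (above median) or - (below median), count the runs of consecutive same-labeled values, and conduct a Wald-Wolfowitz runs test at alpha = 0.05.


Step 1: Compute median = 25.50; label A = above, B = below.
Labels in order: BABBAAABBA  (n_A = 5, n_B = 5)
Step 2: Count runs R = 6.
Step 3: Under H0 (random ordering), E[R] = 2*n_A*n_B/(n_A+n_B) + 1 = 2*5*5/10 + 1 = 6.0000.
        Var[R] = 2*n_A*n_B*(2*n_A*n_B - n_A - n_B) / ((n_A+n_B)^2 * (n_A+n_B-1)) = 2000/900 = 2.2222.
        SD[R] = 1.4907.
Step 4: R = E[R], so z = 0 with no continuity correction.
Step 5: Two-sided p-value via normal approximation = 2*(1 - Phi(|z|)) = 1.000000.
Step 6: alpha = 0.05. fail to reject H0.

R = 6, z = 0.0000, p = 1.000000, fail to reject H0.


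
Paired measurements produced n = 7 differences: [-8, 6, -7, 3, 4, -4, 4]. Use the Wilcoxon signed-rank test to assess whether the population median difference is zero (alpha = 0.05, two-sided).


Step 1: Drop any zero differences (none here) and take |d_i|.
|d| = [8, 6, 7, 3, 4, 4, 4]
Step 2: Midrank |d_i| (ties get averaged ranks).
ranks: |8|->7, |6|->5, |7|->6, |3|->1, |4|->3, |4|->3, |4|->3
Step 3: Attach original signs; sum ranks with positive sign and with negative sign.
W+ = 5 + 1 + 3 + 3 = 12
W- = 7 + 6 + 3 = 16
(Check: W+ + W- = 28 should equal n(n+1)/2 = 28.)
Step 4: Test statistic W = min(W+, W-) = 12.
Step 5: Ties in |d|, so use the tie-corrected normal approximation.
        E[W] = n(n+1)/4 = 7*8/4 = 14.
        Tie groups: |d|=4 (t=3); sum(t^3 - t) = 24.
        Var[W] = n(n+1)(2n+1)/24 - sum(t^3-t)/48 = 840/24 - 24/48 = 34.5.
        z = (W - E[W]) / sqrt(Var[W]) = (12 - 14) / 5.8737 = -0.3405.
        Two-sided p = 2*Phi(z) = 0.733478.
Step 6: alpha = 0.05. fail to reject H0.

W+ = 12, W- = 16, W = min = 12, p = 0.733478, fail to reject H0.


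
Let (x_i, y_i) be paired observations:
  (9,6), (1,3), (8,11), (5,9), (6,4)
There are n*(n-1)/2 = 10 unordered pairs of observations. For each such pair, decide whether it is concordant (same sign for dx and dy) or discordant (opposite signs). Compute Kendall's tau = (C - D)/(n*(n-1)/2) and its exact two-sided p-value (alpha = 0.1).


Step 1: Enumerate the 10 unordered pairs (i,j) with i<j and classify each by sign(x_j-x_i) * sign(y_j-y_i).
  (1,2):dx=-8,dy=-3->C; (1,3):dx=-1,dy=+5->D; (1,4):dx=-4,dy=+3->D; (1,5):dx=-3,dy=-2->C
  (2,3):dx=+7,dy=+8->C; (2,4):dx=+4,dy=+6->C; (2,5):dx=+5,dy=+1->C; (3,4):dx=-3,dy=-2->C
  (3,5):dx=-2,dy=-7->C; (4,5):dx=+1,dy=-5->D
Step 2: C = 7, D = 3, total pairs = 10.
Step 3: tau = (C - D)/(n(n-1)/2) = (7 - 3)/10 = 0.400000.
Step 4: Exact two-sided p-value (enumerate n! = 120 permutations of y under H0): p = 0.483333.
Step 5: alpha = 0.1. fail to reject H0.

tau_b = 0.4000 (C=7, D=3), p = 0.483333, fail to reject H0.


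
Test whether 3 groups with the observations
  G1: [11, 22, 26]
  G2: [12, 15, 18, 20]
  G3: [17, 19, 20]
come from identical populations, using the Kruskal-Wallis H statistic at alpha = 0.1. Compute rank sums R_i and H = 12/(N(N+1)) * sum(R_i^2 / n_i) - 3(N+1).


Step 1: Combine all N = 10 observations and assign midranks.
sorted (value, group, rank): (11,G1,1), (12,G2,2), (15,G2,3), (17,G3,4), (18,G2,5), (19,G3,6), (20,G2,7.5), (20,G3,7.5), (22,G1,9), (26,G1,10)
Step 2: Sum ranks within each group.
R_1 = 20 (n_1 = 3)
R_2 = 17.5 (n_2 = 4)
R_3 = 17.5 (n_3 = 3)
Step 3: H = 12/(N(N+1)) * sum(R_i^2/n_i) - 3(N+1)
     = 12/(10*11) * (20^2/3 + 17.5^2/4 + 17.5^2/3) - 3*11
     = 0.109091 * 311.979 - 33
     = 1.034091.
Step 4: Ties present; correction factor C = 1 - 6/(10^3 - 10) = 0.993939. Corrected H = 1.034091 / 0.993939 = 1.040396.
Step 5: Under H0, H ~ chi^2(2); p-value = 0.594403.
Step 6: alpha = 0.1. fail to reject H0.

H = 1.0404, df = 2, p = 0.594403, fail to reject H0.


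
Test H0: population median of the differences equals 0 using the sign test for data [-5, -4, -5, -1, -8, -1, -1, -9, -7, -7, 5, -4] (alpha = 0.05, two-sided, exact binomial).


Step 1: Discard zero differences. Original n = 12; n_eff = number of nonzero differences = 12.
Nonzero differences (with sign): -5, -4, -5, -1, -8, -1, -1, -9, -7, -7, +5, -4
Step 2: Count signs: positive = 1, negative = 11.
Step 3: Under H0: P(positive) = 0.5, so the number of positives S ~ Bin(12, 0.5).
Step 4: Two-sided exact p-value = sum of Bin(12,0.5) probabilities at or below the observed probability = 0.006348.
Step 5: alpha = 0.05. reject H0.

n_eff = 12, pos = 1, neg = 11, p = 0.006348, reject H0.


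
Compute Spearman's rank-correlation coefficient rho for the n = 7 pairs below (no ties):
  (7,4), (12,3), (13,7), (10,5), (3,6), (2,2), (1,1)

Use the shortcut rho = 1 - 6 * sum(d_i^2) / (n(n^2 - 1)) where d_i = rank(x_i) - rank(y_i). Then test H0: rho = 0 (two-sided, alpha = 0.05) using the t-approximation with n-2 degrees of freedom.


Step 1: Rank x and y separately (midranks; no ties here).
rank(x): 7->4, 12->6, 13->7, 10->5, 3->3, 2->2, 1->1
rank(y): 4->4, 3->3, 7->7, 5->5, 6->6, 2->2, 1->1
Step 2: d_i = R_x(i) - R_y(i); compute d_i^2.
  (4-4)^2=0, (6-3)^2=9, (7-7)^2=0, (5-5)^2=0, (3-6)^2=9, (2-2)^2=0, (1-1)^2=0
sum(d^2) = 18.
Step 3: rho = 1 - 6*18 / (7*(7^2 - 1)) = 1 - 108/336 = 0.678571.
Step 4: Under H0, t = rho * sqrt((n-2)/(1-rho^2)) = 2.0657 ~ t(5).
Step 5: Two-sided p-value from the t-distribution with 5 df = 0.093750.
Step 6: alpha = 0.05. fail to reject H0.

rho = 0.6786, p = 0.093750, fail to reject H0 at alpha = 0.05.


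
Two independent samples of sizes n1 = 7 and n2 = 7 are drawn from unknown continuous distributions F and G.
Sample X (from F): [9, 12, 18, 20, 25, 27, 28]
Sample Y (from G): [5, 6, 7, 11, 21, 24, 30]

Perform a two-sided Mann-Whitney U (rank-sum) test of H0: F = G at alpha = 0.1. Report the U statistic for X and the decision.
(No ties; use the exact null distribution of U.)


Step 1: Combine and sort all 14 observations; assign midranks.
sorted (value, group): (5,Y), (6,Y), (7,Y), (9,X), (11,Y), (12,X), (18,X), (20,X), (21,Y), (24,Y), (25,X), (27,X), (28,X), (30,Y)
ranks: 5->1, 6->2, 7->3, 9->4, 11->5, 12->6, 18->7, 20->8, 21->9, 24->10, 25->11, 27->12, 28->13, 30->14
Step 2: Rank sum for X: R1 = 4 + 6 + 7 + 8 + 11 + 12 + 13 = 61.
Step 3: U_X = R1 - n1(n1+1)/2 = 61 - 7*8/2 = 61 - 28 = 33.
       U_Y = n1*n2 - U_X = 49 - 33 = 16.
Step 4: No ties, so the exact null distribution of U (based on enumerating the C(14,7) = 3432 equally likely rank assignments) gives the two-sided p-value.
Step 5: p-value = 0.317599; compare to alpha = 0.1. fail to reject H0.

U_X = 33, p = 0.317599, fail to reject H0 at alpha = 0.1.


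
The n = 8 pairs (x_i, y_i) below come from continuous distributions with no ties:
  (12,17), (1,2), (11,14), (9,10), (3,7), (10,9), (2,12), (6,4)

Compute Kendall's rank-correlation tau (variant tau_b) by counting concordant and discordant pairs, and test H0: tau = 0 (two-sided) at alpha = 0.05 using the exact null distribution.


Step 1: Enumerate the 28 unordered pairs (i,j) with i<j and classify each by sign(x_j-x_i) * sign(y_j-y_i).
  (1,2):dx=-11,dy=-15->C; (1,3):dx=-1,dy=-3->C; (1,4):dx=-3,dy=-7->C; (1,5):dx=-9,dy=-10->C
  (1,6):dx=-2,dy=-8->C; (1,7):dx=-10,dy=-5->C; (1,8):dx=-6,dy=-13->C; (2,3):dx=+10,dy=+12->C
  (2,4):dx=+8,dy=+8->C; (2,5):dx=+2,dy=+5->C; (2,6):dx=+9,dy=+7->C; (2,7):dx=+1,dy=+10->C
  (2,8):dx=+5,dy=+2->C; (3,4):dx=-2,dy=-4->C; (3,5):dx=-8,dy=-7->C; (3,6):dx=-1,dy=-5->C
  (3,7):dx=-9,dy=-2->C; (3,8):dx=-5,dy=-10->C; (4,5):dx=-6,dy=-3->C; (4,6):dx=+1,dy=-1->D
  (4,7):dx=-7,dy=+2->D; (4,8):dx=-3,dy=-6->C; (5,6):dx=+7,dy=+2->C; (5,7):dx=-1,dy=+5->D
  (5,8):dx=+3,dy=-3->D; (6,7):dx=-8,dy=+3->D; (6,8):dx=-4,dy=-5->C; (7,8):dx=+4,dy=-8->D
Step 2: C = 22, D = 6, total pairs = 28.
Step 3: tau = (C - D)/(n(n-1)/2) = (22 - 6)/28 = 0.571429.
Step 4: Exact two-sided p-value (enumerate n! = 40320 permutations of y under H0): p = 0.061012.
Step 5: alpha = 0.05. fail to reject H0.

tau_b = 0.5714 (C=22, D=6), p = 0.061012, fail to reject H0.


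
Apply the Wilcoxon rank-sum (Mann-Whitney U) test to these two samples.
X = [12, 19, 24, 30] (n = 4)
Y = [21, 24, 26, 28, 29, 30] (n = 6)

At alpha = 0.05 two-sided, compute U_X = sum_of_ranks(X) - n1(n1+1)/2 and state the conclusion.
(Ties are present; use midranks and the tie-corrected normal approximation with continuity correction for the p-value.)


Step 1: Combine and sort all 10 observations; assign midranks.
sorted (value, group): (12,X), (19,X), (21,Y), (24,X), (24,Y), (26,Y), (28,Y), (29,Y), (30,X), (30,Y)
ranks: 12->1, 19->2, 21->3, 24->4.5, 24->4.5, 26->6, 28->7, 29->8, 30->9.5, 30->9.5
Step 2: Rank sum for X: R1 = 1 + 2 + 4.5 + 9.5 = 17.
Step 3: U_X = R1 - n1(n1+1)/2 = 17 - 4*5/2 = 17 - 10 = 7.
       U_Y = n1*n2 - U_X = 24 - 7 = 17.
Step 4: Ties are present, so use the tie-corrected normal approximation (with continuity correction) for the p-value.
Step 5: p-value = 0.334409; compare to alpha = 0.05. fail to reject H0.

U_X = 7, p = 0.334409, fail to reject H0 at alpha = 0.05.


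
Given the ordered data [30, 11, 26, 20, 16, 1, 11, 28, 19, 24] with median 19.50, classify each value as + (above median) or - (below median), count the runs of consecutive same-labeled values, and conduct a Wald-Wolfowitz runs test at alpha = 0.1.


Step 1: Compute median = 19.50; label A = above, B = below.
Labels in order: ABAABBBABA  (n_A = 5, n_B = 5)
Step 2: Count runs R = 7.
Step 3: Under H0 (random ordering), E[R] = 2*n_A*n_B/(n_A+n_B) + 1 = 2*5*5/10 + 1 = 6.0000.
        Var[R] = 2*n_A*n_B*(2*n_A*n_B - n_A - n_B) / ((n_A+n_B)^2 * (n_A+n_B-1)) = 2000/900 = 2.2222.
        SD[R] = 1.4907.
Step 4: Continuity-corrected z = (R - 0.5 - E[R]) / SD[R] = (7 - 0.5 - 6.0000) / 1.4907 = 0.3354.
Step 5: Two-sided p-value via normal approximation = 2*(1 - Phi(|z|)) = 0.737316.
Step 6: alpha = 0.1. fail to reject H0.

R = 7, z = 0.3354, p = 0.737316, fail to reject H0.


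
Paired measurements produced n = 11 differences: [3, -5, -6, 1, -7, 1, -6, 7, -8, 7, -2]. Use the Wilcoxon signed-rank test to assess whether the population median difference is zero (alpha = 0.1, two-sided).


Step 1: Drop any zero differences (none here) and take |d_i|.
|d| = [3, 5, 6, 1, 7, 1, 6, 7, 8, 7, 2]
Step 2: Midrank |d_i| (ties get averaged ranks).
ranks: |3|->4, |5|->5, |6|->6.5, |1|->1.5, |7|->9, |1|->1.5, |6|->6.5, |7|->9, |8|->11, |7|->9, |2|->3
Step 3: Attach original signs; sum ranks with positive sign and with negative sign.
W+ = 4 + 1.5 + 1.5 + 9 + 9 = 25
W- = 5 + 6.5 + 9 + 6.5 + 11 + 3 = 41
(Check: W+ + W- = 66 should equal n(n+1)/2 = 66.)
Step 4: Test statistic W = min(W+, W-) = 25.
Step 5: Ties in |d|, so use the tie-corrected normal approximation.
        E[W] = n(n+1)/4 = 11*12/4 = 33.
        Tie groups: |d|=1 (t=2), |d|=6 (t=2), |d|=7 (t=3); sum(t^3 - t) = 36.
        Var[W] = n(n+1)(2n+1)/24 - sum(t^3-t)/48 = 3036/24 - 36/48 = 125.75.
        z = (W - E[W]) / sqrt(Var[W]) = (25 - 33) / 11.2138 = -0.7134.
        Two-sided p = 2*Phi(z) = 0.475595.
Step 6: alpha = 0.1. fail to reject H0.

W+ = 25, W- = 41, W = min = 25, p = 0.475595, fail to reject H0.


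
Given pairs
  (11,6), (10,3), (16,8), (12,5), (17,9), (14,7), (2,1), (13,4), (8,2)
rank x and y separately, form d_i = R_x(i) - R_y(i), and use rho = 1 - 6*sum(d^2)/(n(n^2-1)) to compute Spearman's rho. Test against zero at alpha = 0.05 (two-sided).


Step 1: Rank x and y separately (midranks; no ties here).
rank(x): 11->4, 10->3, 16->8, 12->5, 17->9, 14->7, 2->1, 13->6, 8->2
rank(y): 6->6, 3->3, 8->8, 5->5, 9->9, 7->7, 1->1, 4->4, 2->2
Step 2: d_i = R_x(i) - R_y(i); compute d_i^2.
  (4-6)^2=4, (3-3)^2=0, (8-8)^2=0, (5-5)^2=0, (9-9)^2=0, (7-7)^2=0, (1-1)^2=0, (6-4)^2=4, (2-2)^2=0
sum(d^2) = 8.
Step 3: rho = 1 - 6*8 / (9*(9^2 - 1)) = 1 - 48/720 = 0.933333.
Step 4: Under H0, t = rho * sqrt((n-2)/(1-rho^2)) = 6.8783 ~ t(7).
Step 5: Two-sided p-value from the t-distribution with 7 df = 0.000236.
Step 6: alpha = 0.05. reject H0.

rho = 0.9333, p = 0.000236, reject H0 at alpha = 0.05.


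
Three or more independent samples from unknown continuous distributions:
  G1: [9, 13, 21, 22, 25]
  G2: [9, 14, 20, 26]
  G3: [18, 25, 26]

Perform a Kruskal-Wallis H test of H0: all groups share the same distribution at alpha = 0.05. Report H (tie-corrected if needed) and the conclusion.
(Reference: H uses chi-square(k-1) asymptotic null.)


Step 1: Combine all N = 12 observations and assign midranks.
sorted (value, group, rank): (9,G1,1.5), (9,G2,1.5), (13,G1,3), (14,G2,4), (18,G3,5), (20,G2,6), (21,G1,7), (22,G1,8), (25,G1,9.5), (25,G3,9.5), (26,G2,11.5), (26,G3,11.5)
Step 2: Sum ranks within each group.
R_1 = 29 (n_1 = 5)
R_2 = 23 (n_2 = 4)
R_3 = 26 (n_3 = 3)
Step 3: H = 12/(N(N+1)) * sum(R_i^2/n_i) - 3(N+1)
     = 12/(12*13) * (29^2/5 + 23^2/4 + 26^2/3) - 3*13
     = 0.076923 * 525.783 - 39
     = 1.444872.
Step 4: Ties present; correction factor C = 1 - 18/(12^3 - 12) = 0.989510. Corrected H = 1.444872 / 0.989510 = 1.460188.
Step 5: Under H0, H ~ chi^2(2); p-value = 0.481864.
Step 6: alpha = 0.05. fail to reject H0.

H = 1.4602, df = 2, p = 0.481864, fail to reject H0.


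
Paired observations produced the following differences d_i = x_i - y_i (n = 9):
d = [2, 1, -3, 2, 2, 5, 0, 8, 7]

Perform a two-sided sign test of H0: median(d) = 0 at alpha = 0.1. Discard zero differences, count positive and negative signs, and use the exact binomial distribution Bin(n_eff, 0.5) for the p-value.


Step 1: Discard zero differences. Original n = 9; n_eff = number of nonzero differences = 8.
Nonzero differences (with sign): +2, +1, -3, +2, +2, +5, +8, +7
Step 2: Count signs: positive = 7, negative = 1.
Step 3: Under H0: P(positive) = 0.5, so the number of positives S ~ Bin(8, 0.5).
Step 4: Two-sided exact p-value = sum of Bin(8,0.5) probabilities at or below the observed probability = 0.070312.
Step 5: alpha = 0.1. reject H0.

n_eff = 8, pos = 7, neg = 1, p = 0.070312, reject H0.


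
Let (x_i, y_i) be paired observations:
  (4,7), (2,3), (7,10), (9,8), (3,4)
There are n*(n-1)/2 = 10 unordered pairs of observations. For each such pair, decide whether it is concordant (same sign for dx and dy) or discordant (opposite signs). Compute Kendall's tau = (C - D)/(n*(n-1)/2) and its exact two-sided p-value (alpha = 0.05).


Step 1: Enumerate the 10 unordered pairs (i,j) with i<j and classify each by sign(x_j-x_i) * sign(y_j-y_i).
  (1,2):dx=-2,dy=-4->C; (1,3):dx=+3,dy=+3->C; (1,4):dx=+5,dy=+1->C; (1,5):dx=-1,dy=-3->C
  (2,3):dx=+5,dy=+7->C; (2,4):dx=+7,dy=+5->C; (2,5):dx=+1,dy=+1->C; (3,4):dx=+2,dy=-2->D
  (3,5):dx=-4,dy=-6->C; (4,5):dx=-6,dy=-4->C
Step 2: C = 9, D = 1, total pairs = 10.
Step 3: tau = (C - D)/(n(n-1)/2) = (9 - 1)/10 = 0.800000.
Step 4: Exact two-sided p-value (enumerate n! = 120 permutations of y under H0): p = 0.083333.
Step 5: alpha = 0.05. fail to reject H0.

tau_b = 0.8000 (C=9, D=1), p = 0.083333, fail to reject H0.


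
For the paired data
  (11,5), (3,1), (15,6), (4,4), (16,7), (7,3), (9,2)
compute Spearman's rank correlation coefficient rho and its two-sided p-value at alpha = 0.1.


Step 1: Rank x and y separately (midranks; no ties here).
rank(x): 11->5, 3->1, 15->6, 4->2, 16->7, 7->3, 9->4
rank(y): 5->5, 1->1, 6->6, 4->4, 7->7, 3->3, 2->2
Step 2: d_i = R_x(i) - R_y(i); compute d_i^2.
  (5-5)^2=0, (1-1)^2=0, (6-6)^2=0, (2-4)^2=4, (7-7)^2=0, (3-3)^2=0, (4-2)^2=4
sum(d^2) = 8.
Step 3: rho = 1 - 6*8 / (7*(7^2 - 1)) = 1 - 48/336 = 0.857143.
Step 4: Under H0, t = rho * sqrt((n-2)/(1-rho^2)) = 3.7210 ~ t(5).
Step 5: Two-sided p-value from the t-distribution with 5 df = 0.013697.
Step 6: alpha = 0.1. reject H0.

rho = 0.8571, p = 0.013697, reject H0 at alpha = 0.1.


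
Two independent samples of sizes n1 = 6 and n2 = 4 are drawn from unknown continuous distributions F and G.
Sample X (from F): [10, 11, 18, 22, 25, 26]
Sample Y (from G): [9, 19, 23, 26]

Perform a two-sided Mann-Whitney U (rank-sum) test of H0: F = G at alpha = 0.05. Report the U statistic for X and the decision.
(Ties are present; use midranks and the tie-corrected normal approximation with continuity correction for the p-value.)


Step 1: Combine and sort all 10 observations; assign midranks.
sorted (value, group): (9,Y), (10,X), (11,X), (18,X), (19,Y), (22,X), (23,Y), (25,X), (26,X), (26,Y)
ranks: 9->1, 10->2, 11->3, 18->4, 19->5, 22->6, 23->7, 25->8, 26->9.5, 26->9.5
Step 2: Rank sum for X: R1 = 2 + 3 + 4 + 6 + 8 + 9.5 = 32.5.
Step 3: U_X = R1 - n1(n1+1)/2 = 32.5 - 6*7/2 = 32.5 - 21 = 11.5.
       U_Y = n1*n2 - U_X = 24 - 11.5 = 12.5.
Step 4: Ties are present, so use the tie-corrected normal approximation (with continuity correction) for the p-value.
Step 5: p-value = 1.000000; compare to alpha = 0.05. fail to reject H0.

U_X = 11.5, p = 1.000000, fail to reject H0 at alpha = 0.05.


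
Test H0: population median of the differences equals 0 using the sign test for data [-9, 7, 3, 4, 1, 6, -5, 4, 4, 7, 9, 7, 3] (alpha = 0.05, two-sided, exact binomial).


Step 1: Discard zero differences. Original n = 13; n_eff = number of nonzero differences = 13.
Nonzero differences (with sign): -9, +7, +3, +4, +1, +6, -5, +4, +4, +7, +9, +7, +3
Step 2: Count signs: positive = 11, negative = 2.
Step 3: Under H0: P(positive) = 0.5, so the number of positives S ~ Bin(13, 0.5).
Step 4: Two-sided exact p-value = sum of Bin(13,0.5) probabilities at or below the observed probability = 0.022461.
Step 5: alpha = 0.05. reject H0.

n_eff = 13, pos = 11, neg = 2, p = 0.022461, reject H0.


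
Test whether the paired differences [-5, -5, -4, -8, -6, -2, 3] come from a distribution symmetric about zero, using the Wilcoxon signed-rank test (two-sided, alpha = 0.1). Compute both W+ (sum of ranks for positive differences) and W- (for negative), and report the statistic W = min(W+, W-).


Step 1: Drop any zero differences (none here) and take |d_i|.
|d| = [5, 5, 4, 8, 6, 2, 3]
Step 2: Midrank |d_i| (ties get averaged ranks).
ranks: |5|->4.5, |5|->4.5, |4|->3, |8|->7, |6|->6, |2|->1, |3|->2
Step 3: Attach original signs; sum ranks with positive sign and with negative sign.
W+ = 2 = 2
W- = 4.5 + 4.5 + 3 + 7 + 6 + 1 = 26
(Check: W+ + W- = 28 should equal n(n+1)/2 = 28.)
Step 4: Test statistic W = min(W+, W-) = 2.
Step 5: Ties in |d|, so use the tie-corrected normal approximation.
        E[W] = n(n+1)/4 = 7*8/4 = 14.
        Tie groups: |d|=5 (t=2); sum(t^3 - t) = 6.
        Var[W] = n(n+1)(2n+1)/24 - sum(t^3-t)/48 = 840/24 - 6/48 = 34.875.
        z = (W - E[W]) / sqrt(Var[W]) = (2 - 14) / 5.9055 = -2.0320.
        Two-sided p = 2*Phi(z) = 0.042153.
Step 6: alpha = 0.1. reject H0.

W+ = 2, W- = 26, W = min = 2, p = 0.042153, reject H0.


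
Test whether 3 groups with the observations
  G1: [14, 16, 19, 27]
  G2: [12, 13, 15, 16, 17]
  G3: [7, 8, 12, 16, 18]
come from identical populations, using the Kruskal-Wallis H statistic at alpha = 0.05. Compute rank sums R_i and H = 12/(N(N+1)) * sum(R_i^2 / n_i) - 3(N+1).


Step 1: Combine all N = 14 observations and assign midranks.
sorted (value, group, rank): (7,G3,1), (8,G3,2), (12,G2,3.5), (12,G3,3.5), (13,G2,5), (14,G1,6), (15,G2,7), (16,G1,9), (16,G2,9), (16,G3,9), (17,G2,11), (18,G3,12), (19,G1,13), (27,G1,14)
Step 2: Sum ranks within each group.
R_1 = 42 (n_1 = 4)
R_2 = 35.5 (n_2 = 5)
R_3 = 27.5 (n_3 = 5)
Step 3: H = 12/(N(N+1)) * sum(R_i^2/n_i) - 3(N+1)
     = 12/(14*15) * (42^2/4 + 35.5^2/5 + 27.5^2/5) - 3*15
     = 0.057143 * 844.3 - 45
     = 3.245714.
Step 4: Ties present; correction factor C = 1 - 30/(14^3 - 14) = 0.989011. Corrected H = 3.245714 / 0.989011 = 3.281778.
Step 5: Under H0, H ~ chi^2(2); p-value = 0.193808.
Step 6: alpha = 0.05. fail to reject H0.

H = 3.2818, df = 2, p = 0.193808, fail to reject H0.


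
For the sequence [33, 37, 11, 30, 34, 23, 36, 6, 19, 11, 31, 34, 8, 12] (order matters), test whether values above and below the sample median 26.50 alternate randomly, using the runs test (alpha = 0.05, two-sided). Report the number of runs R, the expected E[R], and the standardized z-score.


Step 1: Compute median = 26.50; label A = above, B = below.
Labels in order: AABAABABBBAABB  (n_A = 7, n_B = 7)
Step 2: Count runs R = 8.
Step 3: Under H0 (random ordering), E[R] = 2*n_A*n_B/(n_A+n_B) + 1 = 2*7*7/14 + 1 = 8.0000.
        Var[R] = 2*n_A*n_B*(2*n_A*n_B - n_A - n_B) / ((n_A+n_B)^2 * (n_A+n_B-1)) = 8232/2548 = 3.2308.
        SD[R] = 1.7974.
Step 4: R = E[R], so z = 0 with no continuity correction.
Step 5: Two-sided p-value via normal approximation = 2*(1 - Phi(|z|)) = 1.000000.
Step 6: alpha = 0.05. fail to reject H0.

R = 8, z = 0.0000, p = 1.000000, fail to reject H0.


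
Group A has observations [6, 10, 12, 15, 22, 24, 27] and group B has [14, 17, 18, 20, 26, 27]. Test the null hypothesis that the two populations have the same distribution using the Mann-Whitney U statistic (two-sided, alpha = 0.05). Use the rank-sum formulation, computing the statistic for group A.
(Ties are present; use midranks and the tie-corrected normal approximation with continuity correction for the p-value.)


Step 1: Combine and sort all 13 observations; assign midranks.
sorted (value, group): (6,X), (10,X), (12,X), (14,Y), (15,X), (17,Y), (18,Y), (20,Y), (22,X), (24,X), (26,Y), (27,X), (27,Y)
ranks: 6->1, 10->2, 12->3, 14->4, 15->5, 17->6, 18->7, 20->8, 22->9, 24->10, 26->11, 27->12.5, 27->12.5
Step 2: Rank sum for X: R1 = 1 + 2 + 3 + 5 + 9 + 10 + 12.5 = 42.5.
Step 3: U_X = R1 - n1(n1+1)/2 = 42.5 - 7*8/2 = 42.5 - 28 = 14.5.
       U_Y = n1*n2 - U_X = 42 - 14.5 = 27.5.
Step 4: Ties are present, so use the tie-corrected normal approximation (with continuity correction) for the p-value.
Step 5: p-value = 0.390714; compare to alpha = 0.05. fail to reject H0.

U_X = 14.5, p = 0.390714, fail to reject H0 at alpha = 0.05.


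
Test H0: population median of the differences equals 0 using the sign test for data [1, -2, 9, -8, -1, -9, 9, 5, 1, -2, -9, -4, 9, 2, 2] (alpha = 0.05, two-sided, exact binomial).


Step 1: Discard zero differences. Original n = 15; n_eff = number of nonzero differences = 15.
Nonzero differences (with sign): +1, -2, +9, -8, -1, -9, +9, +5, +1, -2, -9, -4, +9, +2, +2
Step 2: Count signs: positive = 8, negative = 7.
Step 3: Under H0: P(positive) = 0.5, so the number of positives S ~ Bin(15, 0.5).
Step 4: Two-sided exact p-value = sum of Bin(15,0.5) probabilities at or below the observed probability = 1.000000.
Step 5: alpha = 0.05. fail to reject H0.

n_eff = 15, pos = 8, neg = 7, p = 1.000000, fail to reject H0.


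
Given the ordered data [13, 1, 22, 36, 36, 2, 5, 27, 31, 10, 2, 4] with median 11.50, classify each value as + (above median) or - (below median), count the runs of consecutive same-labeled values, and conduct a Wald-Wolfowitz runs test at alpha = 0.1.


Step 1: Compute median = 11.50; label A = above, B = below.
Labels in order: ABAAABBAABBB  (n_A = 6, n_B = 6)
Step 2: Count runs R = 6.
Step 3: Under H0 (random ordering), E[R] = 2*n_A*n_B/(n_A+n_B) + 1 = 2*6*6/12 + 1 = 7.0000.
        Var[R] = 2*n_A*n_B*(2*n_A*n_B - n_A - n_B) / ((n_A+n_B)^2 * (n_A+n_B-1)) = 4320/1584 = 2.7273.
        SD[R] = 1.6514.
Step 4: Continuity-corrected z = (R + 0.5 - E[R]) / SD[R] = (6 + 0.5 - 7.0000) / 1.6514 = -0.3028.
Step 5: Two-sided p-value via normal approximation = 2*(1 - Phi(|z|)) = 0.762069.
Step 6: alpha = 0.1. fail to reject H0.

R = 6, z = -0.3028, p = 0.762069, fail to reject H0.


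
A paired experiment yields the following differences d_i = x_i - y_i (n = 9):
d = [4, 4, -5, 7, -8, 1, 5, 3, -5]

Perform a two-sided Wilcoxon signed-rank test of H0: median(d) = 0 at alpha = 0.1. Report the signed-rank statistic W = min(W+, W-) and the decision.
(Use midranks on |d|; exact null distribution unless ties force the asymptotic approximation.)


Step 1: Drop any zero differences (none here) and take |d_i|.
|d| = [4, 4, 5, 7, 8, 1, 5, 3, 5]
Step 2: Midrank |d_i| (ties get averaged ranks).
ranks: |4|->3.5, |4|->3.5, |5|->6, |7|->8, |8|->9, |1|->1, |5|->6, |3|->2, |5|->6
Step 3: Attach original signs; sum ranks with positive sign and with negative sign.
W+ = 3.5 + 3.5 + 8 + 1 + 6 + 2 = 24
W- = 6 + 9 + 6 = 21
(Check: W+ + W- = 45 should equal n(n+1)/2 = 45.)
Step 4: Test statistic W = min(W+, W-) = 21.
Step 5: Ties in |d|, so use the tie-corrected normal approximation.
        E[W] = n(n+1)/4 = 9*10/4 = 22.5.
        Tie groups: |d|=4 (t=2), |d|=5 (t=3); sum(t^3 - t) = 30.
        Var[W] = n(n+1)(2n+1)/24 - sum(t^3-t)/48 = 1710/24 - 30/48 = 70.625.
        z = (W - E[W]) / sqrt(Var[W]) = (21 - 22.5) / 8.4039 = -0.1785.
        Two-sided p = 2*Phi(z) = 0.858339.
Step 6: alpha = 0.1. fail to reject H0.

W+ = 24, W- = 21, W = min = 21, p = 0.858339, fail to reject H0.


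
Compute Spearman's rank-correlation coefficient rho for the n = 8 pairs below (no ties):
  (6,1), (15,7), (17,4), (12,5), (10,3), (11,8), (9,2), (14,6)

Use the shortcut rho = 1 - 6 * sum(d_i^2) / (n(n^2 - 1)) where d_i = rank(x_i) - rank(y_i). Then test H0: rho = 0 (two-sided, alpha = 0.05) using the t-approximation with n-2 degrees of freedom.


Step 1: Rank x and y separately (midranks; no ties here).
rank(x): 6->1, 15->7, 17->8, 12->5, 10->3, 11->4, 9->2, 14->6
rank(y): 1->1, 7->7, 4->4, 5->5, 3->3, 8->8, 2->2, 6->6
Step 2: d_i = R_x(i) - R_y(i); compute d_i^2.
  (1-1)^2=0, (7-7)^2=0, (8-4)^2=16, (5-5)^2=0, (3-3)^2=0, (4-8)^2=16, (2-2)^2=0, (6-6)^2=0
sum(d^2) = 32.
Step 3: rho = 1 - 6*32 / (8*(8^2 - 1)) = 1 - 192/504 = 0.619048.
Step 4: Under H0, t = rho * sqrt((n-2)/(1-rho^2)) = 1.9308 ~ t(6).
Step 5: Two-sided p-value from the t-distribution with 6 df = 0.101733.
Step 6: alpha = 0.05. fail to reject H0.

rho = 0.6190, p = 0.101733, fail to reject H0 at alpha = 0.05.
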